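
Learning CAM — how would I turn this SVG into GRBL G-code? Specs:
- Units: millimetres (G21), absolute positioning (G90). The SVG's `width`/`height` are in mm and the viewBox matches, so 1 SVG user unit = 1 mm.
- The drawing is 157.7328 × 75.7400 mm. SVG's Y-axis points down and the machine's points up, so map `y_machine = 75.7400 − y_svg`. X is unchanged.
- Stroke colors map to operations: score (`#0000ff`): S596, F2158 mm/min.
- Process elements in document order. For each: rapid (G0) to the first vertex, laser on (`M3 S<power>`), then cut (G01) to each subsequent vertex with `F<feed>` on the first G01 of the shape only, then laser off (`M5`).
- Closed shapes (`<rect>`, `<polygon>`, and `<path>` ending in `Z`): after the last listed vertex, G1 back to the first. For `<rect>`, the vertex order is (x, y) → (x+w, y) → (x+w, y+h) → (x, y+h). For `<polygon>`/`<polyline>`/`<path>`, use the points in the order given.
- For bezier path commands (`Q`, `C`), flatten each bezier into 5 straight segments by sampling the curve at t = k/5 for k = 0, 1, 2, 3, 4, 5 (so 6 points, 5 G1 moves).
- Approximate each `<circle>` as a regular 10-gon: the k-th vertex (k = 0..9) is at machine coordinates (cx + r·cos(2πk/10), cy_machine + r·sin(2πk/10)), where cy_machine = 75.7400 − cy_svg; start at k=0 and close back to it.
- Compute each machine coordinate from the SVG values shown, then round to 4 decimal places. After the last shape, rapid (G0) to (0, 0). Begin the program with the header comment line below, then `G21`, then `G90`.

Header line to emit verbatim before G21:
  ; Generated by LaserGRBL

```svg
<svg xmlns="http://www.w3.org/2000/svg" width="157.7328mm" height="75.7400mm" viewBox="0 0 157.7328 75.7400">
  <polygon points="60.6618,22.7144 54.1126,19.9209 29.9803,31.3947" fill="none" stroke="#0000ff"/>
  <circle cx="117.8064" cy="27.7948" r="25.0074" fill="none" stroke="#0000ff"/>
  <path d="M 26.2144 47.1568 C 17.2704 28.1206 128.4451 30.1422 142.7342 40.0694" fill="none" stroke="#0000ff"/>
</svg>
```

Since the viewBox matches the mm dimensions, user units are millimetres directly. The only transform is the Y-flip y_m = 75.7400 − y_svg.

Shape 1 is a closed polygon drawn with `<polygon>`. Its stroke #0000ff means score at S596, F2158. After flipping Y the toolpath is (60.6618,53.0256) → (54.1126,55.8191) → (29.9803,44.3453) → (60.6618,53.0256), returning to the start.

Shape 2 is a circle drawn with `<circle>`. Its stroke #0000ff means score at S596, F2158. After flipping Y the toolpath is (142.8138,47.9452) → (138.0378,62.6442) → (125.5341,71.7287) → (110.0787,71.7287) → (97.5750,62.6442) → (92.7990,47.9452) → (97.5750,33.2462) → (110.0787,24.1617) → (125.5341,24.1617) → (138.0378,33.2462) → (142.8138,47.9452), returning to the start.

Shape 3 is a cubic bezier drawn with `<path>`. Its stroke #0000ff means score at S596, F2158. After flipping Y the toolpath is (26.2144,28.5832) → (33.5262,37.5832) → (59.2503,42.1606) → (92.9705,42.9468) → (124.2705,40.5730) → (142.7342,35.6706).

; Generated by LaserGRBL
G21
G90
G0 X60.6618 Y53.0256
M3 S596
G01 X54.1126 Y55.8191 F2158
G01 X29.9803 Y44.3453
G01 X60.6618 Y53.0256
M5
G0 X142.8138 Y47.9452
M3 S596
G01 X138.0378 Y62.6442 F2158
G01 X125.5341 Y71.7287
G01 X110.0787 Y71.7287
G01 X97.5750 Y62.6442
G01 X92.7990 Y47.9452
G01 X97.5750 Y33.2462
G01 X110.0787 Y24.1617
G01 X125.5341 Y24.1617
G01 X138.0378 Y33.2462
G01 X142.8138 Y47.9452
M5
G0 X26.2144 Y28.5832
M3 S596
G01 X33.5262 Y37.5832 F2158
G01 X59.2503 Y42.1606
G01 X92.9705 Y42.9468
G01 X124.2705 Y40.5730
G01 X142.7342 Y35.6706
M5
G0 X0.0000 Y0.0000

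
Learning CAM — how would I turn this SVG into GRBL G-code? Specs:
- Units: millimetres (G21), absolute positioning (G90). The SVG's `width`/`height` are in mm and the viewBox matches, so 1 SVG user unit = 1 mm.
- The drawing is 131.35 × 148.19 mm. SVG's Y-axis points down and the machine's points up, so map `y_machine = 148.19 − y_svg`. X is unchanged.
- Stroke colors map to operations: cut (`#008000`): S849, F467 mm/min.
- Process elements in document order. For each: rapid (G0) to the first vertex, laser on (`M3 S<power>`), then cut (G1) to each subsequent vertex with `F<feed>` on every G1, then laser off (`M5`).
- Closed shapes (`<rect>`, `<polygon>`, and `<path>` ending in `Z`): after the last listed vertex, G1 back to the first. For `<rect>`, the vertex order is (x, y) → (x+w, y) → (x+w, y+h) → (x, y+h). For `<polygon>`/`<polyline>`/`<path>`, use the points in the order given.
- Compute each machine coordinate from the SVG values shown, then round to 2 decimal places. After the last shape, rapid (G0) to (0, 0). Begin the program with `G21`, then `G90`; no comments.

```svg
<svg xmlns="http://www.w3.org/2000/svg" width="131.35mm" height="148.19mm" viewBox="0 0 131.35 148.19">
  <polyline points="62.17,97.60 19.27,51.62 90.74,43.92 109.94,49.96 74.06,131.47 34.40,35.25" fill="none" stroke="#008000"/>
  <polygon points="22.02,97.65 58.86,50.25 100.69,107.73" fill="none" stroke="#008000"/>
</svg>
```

G21
G90
G0 X62.17 Y50.59
M3 S849
G1 X19.27 Y96.57 F467
G1 X90.74 Y104.27 F467
G1 X109.94 Y98.23 F467
G1 X74.06 Y16.72 F467
G1 X34.40 Y112.94 F467
M5
G0 X22.02 Y50.54
M3 S849
G1 X58.86 Y97.94 F467
G1 X100.69 Y40.46 F467
G1 X22.02 Y50.54 F467
M5
G0 X0.00 Y0.00

Since the viewBox matches the mm dimensions, user units are millimetres directly. The only transform is the Y-flip y_m = 148.19 − y_svg.

Shape 1 is a open polyline drawn with `<polyline>`. Its stroke #008000 means cut at S849, F467. After flipping Y the toolpath is (62.17,50.59) → (19.27,96.57) → (90.74,104.27) → (109.94,98.23) → (74.06,16.72) → (34.40,112.94).

Shape 2 is a closed polygon drawn with `<polygon>`. Its stroke #008000 means cut at S849, F467. After flipping Y the toolpath is (22.02,50.54) → (58.86,97.94) → (100.69,40.46) → (22.02,50.54), returning to the start.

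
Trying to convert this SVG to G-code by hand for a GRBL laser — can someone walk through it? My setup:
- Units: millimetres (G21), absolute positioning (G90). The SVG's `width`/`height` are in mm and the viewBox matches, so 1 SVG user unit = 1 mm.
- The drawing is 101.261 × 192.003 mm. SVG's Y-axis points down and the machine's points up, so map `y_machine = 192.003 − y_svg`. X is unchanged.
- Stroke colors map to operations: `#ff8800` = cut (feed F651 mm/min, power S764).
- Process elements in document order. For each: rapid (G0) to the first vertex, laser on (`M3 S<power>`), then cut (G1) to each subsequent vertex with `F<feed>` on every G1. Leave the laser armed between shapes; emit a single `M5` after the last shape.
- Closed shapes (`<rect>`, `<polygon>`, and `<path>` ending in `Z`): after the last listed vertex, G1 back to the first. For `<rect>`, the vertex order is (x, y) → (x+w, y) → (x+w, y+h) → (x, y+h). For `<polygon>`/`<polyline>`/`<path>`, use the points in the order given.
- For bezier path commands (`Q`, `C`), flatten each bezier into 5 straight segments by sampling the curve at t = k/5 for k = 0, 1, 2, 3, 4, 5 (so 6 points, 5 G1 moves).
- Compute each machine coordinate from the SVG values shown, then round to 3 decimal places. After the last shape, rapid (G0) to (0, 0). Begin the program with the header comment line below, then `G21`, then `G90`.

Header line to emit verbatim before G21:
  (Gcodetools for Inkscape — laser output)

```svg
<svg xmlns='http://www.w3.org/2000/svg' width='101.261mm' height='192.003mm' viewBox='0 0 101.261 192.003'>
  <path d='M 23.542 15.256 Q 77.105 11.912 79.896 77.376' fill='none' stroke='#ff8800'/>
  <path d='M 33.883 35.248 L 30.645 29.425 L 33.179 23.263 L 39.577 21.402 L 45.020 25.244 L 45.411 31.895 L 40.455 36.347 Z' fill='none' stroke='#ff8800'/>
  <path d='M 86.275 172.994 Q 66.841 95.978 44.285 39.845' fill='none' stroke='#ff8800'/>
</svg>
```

(Gcodetools for Inkscape — laser output)
G21
G90
G0 X23.542 Y176.747
M3 S764
G1 X42.936 Y175.332 F651
G1 X58.269 Y168.413 F651
G1 X69.540 Y155.989 F651
G1 X76.749 Y138.060 F651
G1 X79.896 Y114.627 F651
G0 X33.883 Y156.755
M3 S764
G1 X30.645 Y162.578 F651
G1 X33.179 Y168.740 F651
G1 X39.577 Y170.601 F651
G1 X45.020 Y166.759 F651
G1 X45.411 Y160.108 F651
G1 X40.455 Y155.656 F651
G1 X33.883 Y156.755 F651
G0 X86.275 Y19.009
M3 S764
G1 X78.377 Y48.980 F651
G1 X70.228 Y77.281 F651
G1 X61.830 Y103.910 F651
G1 X53.183 Y128.869 F651
G1 X44.285 Y152.158 F651
M5
G0 X0.000 Y0.000

Since the viewBox matches the mm dimensions, user units are millimetres directly. The only transform is the Y-flip y_m = 192.003 − y_svg.

Shape 1 is a quadratic bezier drawn with `<path>`. Its stroke #ff8800 means cut at S764, F651. After flipping Y the toolpath is (23.542,176.747) → (42.936,175.332) → (58.269,168.413) → (69.540,155.989) → (76.749,138.060) → (79.896,114.627).

Shape 2 is a regular polygon drawn with `<path>`. Its stroke #ff8800 means cut at S764, F651. After flipping Y the toolpath is (33.883,156.755) → (30.645,162.578) → (33.179,168.740) → (39.577,170.601) → (45.020,166.759) → (45.411,160.108) → (40.455,155.656) → (33.883,156.755), returning to the start.

Shape 3 is a quadratic bezier drawn with `<path>`. Its stroke #ff8800 means cut at S764, F651. After flipping Y the toolpath is (86.275,19.009) → (78.377,48.980) → (70.228,77.281) → (61.830,103.910) → (53.183,128.869) → (44.285,152.158).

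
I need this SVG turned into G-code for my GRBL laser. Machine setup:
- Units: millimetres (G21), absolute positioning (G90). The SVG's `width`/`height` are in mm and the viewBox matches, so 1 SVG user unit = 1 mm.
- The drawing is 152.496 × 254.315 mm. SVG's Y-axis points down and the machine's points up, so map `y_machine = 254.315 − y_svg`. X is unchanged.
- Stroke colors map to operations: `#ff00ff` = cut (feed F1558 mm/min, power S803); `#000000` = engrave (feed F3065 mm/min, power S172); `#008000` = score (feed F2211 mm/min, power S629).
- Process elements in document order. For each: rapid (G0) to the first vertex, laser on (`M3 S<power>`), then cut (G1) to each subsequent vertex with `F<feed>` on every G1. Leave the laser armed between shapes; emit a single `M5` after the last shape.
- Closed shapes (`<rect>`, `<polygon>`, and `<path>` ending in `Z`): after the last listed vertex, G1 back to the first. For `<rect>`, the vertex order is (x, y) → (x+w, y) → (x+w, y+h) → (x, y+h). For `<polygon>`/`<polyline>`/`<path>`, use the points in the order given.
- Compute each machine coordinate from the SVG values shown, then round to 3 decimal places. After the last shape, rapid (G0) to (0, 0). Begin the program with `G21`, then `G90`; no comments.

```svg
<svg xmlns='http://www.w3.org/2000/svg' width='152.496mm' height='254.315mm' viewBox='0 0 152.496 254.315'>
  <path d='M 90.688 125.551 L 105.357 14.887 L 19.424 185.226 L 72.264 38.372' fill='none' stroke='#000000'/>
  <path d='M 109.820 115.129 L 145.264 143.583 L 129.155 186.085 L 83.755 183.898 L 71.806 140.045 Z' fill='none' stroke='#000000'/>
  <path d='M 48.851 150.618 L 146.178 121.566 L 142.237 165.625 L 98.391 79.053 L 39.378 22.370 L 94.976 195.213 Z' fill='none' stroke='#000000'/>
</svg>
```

G21
G90
G0 X90.688 Y128.764
M3 S172
G1 X105.357 Y239.428 F3065
G1 X19.424 Y69.089 F3065
G1 X72.264 Y215.943 F3065
G0 X109.820 Y139.186
M3 S172
G1 X145.264 Y110.732 F3065
G1 X129.155 Y68.230 F3065
G1 X83.755 Y70.417 F3065
G1 X71.806 Y114.270 F3065
G1 X109.820 Y139.186 F3065
G0 X48.851 Y103.697
M3 S172
G1 X146.178 Y132.749 F3065
G1 X142.237 Y88.690 F3065
G1 X98.391 Y175.262 F3065
G1 X39.378 Y231.945 F3065
G1 X94.976 Y59.102 F3065
G1 X48.851 Y103.697 F3065
M5
G0 X0.000 Y0.000

Since the viewBox matches the mm dimensions, user units are millimetres directly. The only transform is the Y-flip y_m = 254.315 − y_svg.

Shape 1 is a open polyline drawn with `<path>`. Its stroke #000000 means engrave at S172, F3065. After flipping Y the toolpath is (90.688,128.764) → (105.357,239.428) → (19.424,69.089) → (72.264,215.943).

Shape 2 is a regular polygon drawn with `<path>`. Its stroke #000000 means engrave at S172, F3065. After flipping Y the toolpath is (109.820,139.186) → (145.264,110.732) → (129.155,68.230) → (83.755,70.417) → (71.806,114.270) → (109.820,139.186), returning to the start.

Shape 3 is a closed polygon drawn with `<path>`. Its stroke #000000 means engrave at S172, F3065. After flipping Y the toolpath is (48.851,103.697) → (146.178,132.749) → (142.237,88.690) → (98.391,175.262) → (39.378,231.945) → (94.976,59.102) → (48.851,103.697), returning to the start.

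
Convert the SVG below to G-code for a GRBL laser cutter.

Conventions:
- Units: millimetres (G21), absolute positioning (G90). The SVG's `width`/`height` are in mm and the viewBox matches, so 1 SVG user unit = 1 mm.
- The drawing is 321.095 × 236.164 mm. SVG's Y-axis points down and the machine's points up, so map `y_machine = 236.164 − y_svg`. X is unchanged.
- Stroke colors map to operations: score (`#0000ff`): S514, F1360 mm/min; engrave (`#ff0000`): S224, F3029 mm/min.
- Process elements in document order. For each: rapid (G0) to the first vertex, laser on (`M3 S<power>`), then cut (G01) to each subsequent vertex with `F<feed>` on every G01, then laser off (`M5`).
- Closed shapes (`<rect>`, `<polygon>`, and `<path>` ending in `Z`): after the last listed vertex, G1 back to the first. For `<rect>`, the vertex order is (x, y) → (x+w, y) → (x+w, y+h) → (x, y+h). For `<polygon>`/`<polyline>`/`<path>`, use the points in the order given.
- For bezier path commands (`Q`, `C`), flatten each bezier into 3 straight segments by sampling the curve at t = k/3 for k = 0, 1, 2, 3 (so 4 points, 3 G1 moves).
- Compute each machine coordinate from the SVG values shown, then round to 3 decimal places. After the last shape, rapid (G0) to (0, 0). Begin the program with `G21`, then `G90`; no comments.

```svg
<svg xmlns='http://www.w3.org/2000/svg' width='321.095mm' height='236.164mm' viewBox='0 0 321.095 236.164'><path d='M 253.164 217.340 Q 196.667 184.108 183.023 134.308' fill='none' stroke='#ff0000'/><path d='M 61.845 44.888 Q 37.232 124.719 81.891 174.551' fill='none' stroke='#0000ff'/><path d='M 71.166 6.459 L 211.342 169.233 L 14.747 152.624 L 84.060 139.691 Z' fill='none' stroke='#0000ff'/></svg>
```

G21
G90
G0 X253.164 Y18.824
M3 S224
G01 X220.261 Y42.820 F3029
G01 X196.880 Y70.497 F3029
G01 X183.023 Y101.856 F3029
M5
G0 X61.845 Y191.276
M3 S514
G01 X53.133 Y141.389 F1360
G01 X59.815 Y98.168 F1360
G01 X81.891 Y61.613 F1360
M5
G0 X71.166 Y229.705
M3 S514
G01 X211.342 Y66.931 F1360
G01 X14.747 Y83.540 F1360
G01 X84.060 Y96.473 F1360
G01 X71.166 Y229.705 F1360
M5
G0 X0.000 Y0.000

Since the viewBox matches the mm dimensions, user units are millimetres directly. The only transform is the Y-flip y_m = 236.164 − y_svg.

Shape 1 is a quadratic bezier drawn with `<path>`. Its stroke #ff0000 means engrave at S224, F3029. After flipping Y the toolpath is (253.164,18.824) → (220.261,42.820) → (196.880,70.497) → (183.023,101.856).

Shape 2 is a quadratic bezier drawn with `<path>`. Its stroke #0000ff means score at S514, F1360. After flipping Y the toolpath is (61.845,191.276) → (53.133,141.389) → (59.815,98.168) → (81.891,61.613).

Shape 3 is a closed polygon drawn with `<path>`. Its stroke #0000ff means score at S514, F1360. After flipping Y the toolpath is (71.166,229.705) → (211.342,66.931) → (14.747,83.540) → (84.060,96.473) → (71.166,229.705), returning to the start.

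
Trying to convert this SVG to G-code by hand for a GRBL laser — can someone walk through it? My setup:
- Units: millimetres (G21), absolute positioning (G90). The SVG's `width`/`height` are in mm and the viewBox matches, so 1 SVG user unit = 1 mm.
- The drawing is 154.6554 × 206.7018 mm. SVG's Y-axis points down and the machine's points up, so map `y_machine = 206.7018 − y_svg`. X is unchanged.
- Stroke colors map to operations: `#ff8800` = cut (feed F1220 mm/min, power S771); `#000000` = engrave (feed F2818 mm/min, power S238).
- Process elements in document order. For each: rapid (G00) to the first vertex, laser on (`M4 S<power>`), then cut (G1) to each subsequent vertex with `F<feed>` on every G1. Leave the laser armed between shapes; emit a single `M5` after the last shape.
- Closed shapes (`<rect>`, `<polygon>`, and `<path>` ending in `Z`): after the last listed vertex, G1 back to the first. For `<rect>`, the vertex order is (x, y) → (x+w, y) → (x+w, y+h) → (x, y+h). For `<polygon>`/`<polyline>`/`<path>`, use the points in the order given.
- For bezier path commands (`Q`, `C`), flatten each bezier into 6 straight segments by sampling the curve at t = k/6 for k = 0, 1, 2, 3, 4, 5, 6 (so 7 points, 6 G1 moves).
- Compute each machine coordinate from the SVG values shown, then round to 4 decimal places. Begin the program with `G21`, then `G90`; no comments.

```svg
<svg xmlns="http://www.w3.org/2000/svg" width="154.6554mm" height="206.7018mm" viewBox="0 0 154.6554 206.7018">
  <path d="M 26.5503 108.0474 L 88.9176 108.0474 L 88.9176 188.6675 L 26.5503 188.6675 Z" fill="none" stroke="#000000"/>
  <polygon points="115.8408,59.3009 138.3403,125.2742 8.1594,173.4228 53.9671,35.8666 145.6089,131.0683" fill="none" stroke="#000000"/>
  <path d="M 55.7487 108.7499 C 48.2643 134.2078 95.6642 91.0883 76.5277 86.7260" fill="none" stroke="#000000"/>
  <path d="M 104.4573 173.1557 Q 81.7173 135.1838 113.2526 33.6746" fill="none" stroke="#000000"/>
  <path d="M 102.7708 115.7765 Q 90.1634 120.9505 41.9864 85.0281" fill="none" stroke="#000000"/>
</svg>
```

1 u = 1 mm; y_m = 206.7018 − y.

[1] `<path>` rectangle, #000000→engrave S238 F2818: (26.5503,98.6544) → (88.9176,98.6544) → (88.9176,18.0343) → (26.5503,18.0343) → (26.5503,98.6544) (closed)

[2] `<polygon>` closed polygon, #000000→engrave S238 F2818: (115.8408,147.4009) → (138.3403,81.4276) → (8.1594,33.2790) → (53.9671,170.8352) → (145.6089,75.6335) → (115.8408,147.4009) (closed)

[3] `<path>` cubic bezier, #000000→engrave S238 F2818: (55.7487,97.9519) → (56.0181,90.4408) → (62.0620,91.3778) → (70.5077,97.7813) → (77.9825,106.6698) → (81.1134,115.0618) → (76.5277,119.9758)

[4] `<path>` quadratic bezier, #000000→engrave S238 F2818: (104.4573,33.5461) → (98.3849,47.9683) → (95.3279,65.9204) → (95.2861,87.4023) → (98.2597,112.4141) → (104.2485,140.9557) → (113.2526,173.0272)

[5] `<path>` quadratic bezier, #000000→engrave S238 F2818: (102.7708,90.9253) → (97.5803,90.3422) → (90.4137,92.0422) → (81.2710,96.0254) → (70.1522,102.2917) → (57.0574,110.8411) → (41.9864,121.6737)

G21
G90
G00 X26.5503 Y98.6544
M4 S238
G1 X88.9176 Y98.6544 F2818
G1 X88.9176 Y18.0343 F2818
G1 X26.5503 Y18.0343 F2818
G1 X26.5503 Y98.6544 F2818
G00 X115.8408 Y147.4009
M4 S238
G1 X138.3403 Y81.4276 F2818
G1 X8.1594 Y33.2790 F2818
G1 X53.9671 Y170.8352 F2818
G1 X145.6089 Y75.6335 F2818
G1 X115.8408 Y147.4009 F2818
G00 X55.7487 Y97.9519
M4 S238
G1 X56.0181 Y90.4408 F2818
G1 X62.0620 Y91.3778 F2818
G1 X70.5077 Y97.7813 F2818
G1 X77.9825 Y106.6698 F2818
G1 X81.1134 Y115.0618 F2818
G1 X76.5277 Y119.9758 F2818
G00 X104.4573 Y33.5461
M4 S238
G1 X98.3849 Y47.9683 F2818
G1 X95.3279 Y65.9204 F2818
G1 X95.2861 Y87.4023 F2818
G1 X98.2597 Y112.4141 F2818
G1 X104.2485 Y140.9557 F2818
G1 X113.2526 Y173.0272 F2818
G00 X102.7708 Y90.9253
M4 S238
G1 X97.5803 Y90.3422 F2818
G1 X90.4137 Y92.0422 F2818
G1 X81.2710 Y96.0254 F2818
G1 X70.1522 Y102.2917 F2818
G1 X57.0574 Y110.8411 F2818
G1 X41.9864 Y121.6737 F2818
M5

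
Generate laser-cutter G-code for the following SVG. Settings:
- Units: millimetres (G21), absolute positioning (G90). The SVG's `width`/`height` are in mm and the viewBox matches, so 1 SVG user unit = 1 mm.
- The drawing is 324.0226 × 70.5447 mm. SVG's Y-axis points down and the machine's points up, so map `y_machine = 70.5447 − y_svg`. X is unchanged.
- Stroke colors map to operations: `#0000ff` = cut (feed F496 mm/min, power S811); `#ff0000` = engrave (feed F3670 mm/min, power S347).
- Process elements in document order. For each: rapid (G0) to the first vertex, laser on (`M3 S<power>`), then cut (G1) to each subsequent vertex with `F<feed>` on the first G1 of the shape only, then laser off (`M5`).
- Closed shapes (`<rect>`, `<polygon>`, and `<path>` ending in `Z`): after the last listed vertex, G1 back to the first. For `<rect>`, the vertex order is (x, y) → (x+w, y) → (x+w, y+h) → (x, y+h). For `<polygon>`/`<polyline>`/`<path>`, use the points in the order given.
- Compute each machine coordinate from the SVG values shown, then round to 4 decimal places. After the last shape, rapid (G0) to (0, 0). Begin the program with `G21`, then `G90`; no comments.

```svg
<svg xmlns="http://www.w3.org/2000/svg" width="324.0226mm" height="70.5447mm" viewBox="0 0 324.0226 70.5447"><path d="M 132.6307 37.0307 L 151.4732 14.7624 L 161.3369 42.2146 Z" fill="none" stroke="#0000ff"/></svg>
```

Since the viewBox matches the mm dimensions, user units are millimetres directly. The only transform is the Y-flip y_m = 70.5447 − y_svg.

Shape 1 is a regular polygon drawn with `<path>`. Its stroke #0000ff means cut at S811, F496. After flipping Y the toolpath is (132.6307,33.5140) → (151.4732,55.7823) → (161.3369,28.3301) → (132.6307,33.5140), returning to the start.

G21
G90
G0 X132.6307 Y33.5140
M3 S811
G1 X151.4732 Y55.7823 F496
G1 X161.3369 Y28.3301
G1 X132.6307 Y33.5140
M5
G0 X0.0000 Y0.0000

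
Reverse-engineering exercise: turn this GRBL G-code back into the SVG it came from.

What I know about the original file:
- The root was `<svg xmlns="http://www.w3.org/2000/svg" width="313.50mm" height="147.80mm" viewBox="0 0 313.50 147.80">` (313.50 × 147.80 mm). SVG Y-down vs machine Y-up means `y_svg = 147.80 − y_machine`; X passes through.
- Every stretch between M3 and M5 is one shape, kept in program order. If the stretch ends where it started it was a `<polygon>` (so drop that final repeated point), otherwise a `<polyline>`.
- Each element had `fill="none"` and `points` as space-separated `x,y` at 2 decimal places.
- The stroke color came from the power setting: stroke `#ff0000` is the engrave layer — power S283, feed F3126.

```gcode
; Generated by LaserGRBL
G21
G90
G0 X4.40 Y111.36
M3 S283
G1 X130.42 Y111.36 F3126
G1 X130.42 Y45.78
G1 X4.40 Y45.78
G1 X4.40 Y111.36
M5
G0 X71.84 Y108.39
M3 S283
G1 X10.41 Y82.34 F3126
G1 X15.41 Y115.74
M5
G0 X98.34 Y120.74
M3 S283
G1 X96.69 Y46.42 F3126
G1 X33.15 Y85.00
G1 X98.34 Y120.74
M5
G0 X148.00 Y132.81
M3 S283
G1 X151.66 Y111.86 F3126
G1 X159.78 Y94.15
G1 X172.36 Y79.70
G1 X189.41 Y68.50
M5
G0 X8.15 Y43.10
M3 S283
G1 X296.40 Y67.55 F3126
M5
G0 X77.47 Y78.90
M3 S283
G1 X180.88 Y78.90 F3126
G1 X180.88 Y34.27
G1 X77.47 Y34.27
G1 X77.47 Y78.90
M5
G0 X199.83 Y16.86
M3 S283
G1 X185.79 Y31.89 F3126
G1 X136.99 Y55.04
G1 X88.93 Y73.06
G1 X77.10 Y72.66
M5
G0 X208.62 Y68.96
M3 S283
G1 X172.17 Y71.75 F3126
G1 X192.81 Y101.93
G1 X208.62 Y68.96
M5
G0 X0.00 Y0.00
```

y_svg = 147.80 − y_m. Every run uses S283, so all elements get stroke `#ff0000` (engrave).

[1] closed run; points: 4.40,36.44 130.42,36.44 130.42,102.02 4.40,102.02

[2] open run; points: 71.84,39.41 10.41,65.46 15.41,32.06

[3] closed run; points: 98.34,27.06 96.69,101.38 33.15,62.80

[4] open run; points: 148.00,14.99 151.66,35.94 159.78,53.65 172.36,68.10 189.41,79.30

[5] open run; points: 8.15,104.70 296.40,80.25

[6] closed run; points: 77.47,68.90 180.88,68.90 180.88,113.53 77.47,113.53

[7] open run; points: 199.83,130.94 185.79,115.91 136.99,92.76 88.93,74.74 77.10,75.14

[8] closed run; points: 208.62,78.84 172.17,76.05 192.81,45.87

<svg xmlns="http://www.w3.org/2000/svg" width="313.50mm" height="147.80mm" viewBox="0 0 313.50 147.80">
  <polygon points="4.40,36.44 130.42,36.44 130.42,102.02 4.40,102.02" fill="none" stroke="#ff0000"/>
  <polyline points="71.84,39.41 10.41,65.46 15.41,32.06" fill="none" stroke="#ff0000"/>
  <polygon points="98.34,27.06 96.69,101.38 33.15,62.80" fill="none" stroke="#ff0000"/>
  <polyline points="148.00,14.99 151.66,35.94 159.78,53.65 172.36,68.10 189.41,79.30" fill="none" stroke="#ff0000"/>
  <polyline points="8.15,104.70 296.40,80.25" fill="none" stroke="#ff0000"/>
  <polygon points="77.47,68.90 180.88,68.90 180.88,113.53 77.47,113.53" fill="none" stroke="#ff0000"/>
  <polyline points="199.83,130.94 185.79,115.91 136.99,92.76 88.93,74.74 77.10,75.14" fill="none" stroke="#ff0000"/>
  <polygon points="208.62,78.84 172.17,76.05 192.81,45.87" fill="none" stroke="#ff0000"/>
</svg>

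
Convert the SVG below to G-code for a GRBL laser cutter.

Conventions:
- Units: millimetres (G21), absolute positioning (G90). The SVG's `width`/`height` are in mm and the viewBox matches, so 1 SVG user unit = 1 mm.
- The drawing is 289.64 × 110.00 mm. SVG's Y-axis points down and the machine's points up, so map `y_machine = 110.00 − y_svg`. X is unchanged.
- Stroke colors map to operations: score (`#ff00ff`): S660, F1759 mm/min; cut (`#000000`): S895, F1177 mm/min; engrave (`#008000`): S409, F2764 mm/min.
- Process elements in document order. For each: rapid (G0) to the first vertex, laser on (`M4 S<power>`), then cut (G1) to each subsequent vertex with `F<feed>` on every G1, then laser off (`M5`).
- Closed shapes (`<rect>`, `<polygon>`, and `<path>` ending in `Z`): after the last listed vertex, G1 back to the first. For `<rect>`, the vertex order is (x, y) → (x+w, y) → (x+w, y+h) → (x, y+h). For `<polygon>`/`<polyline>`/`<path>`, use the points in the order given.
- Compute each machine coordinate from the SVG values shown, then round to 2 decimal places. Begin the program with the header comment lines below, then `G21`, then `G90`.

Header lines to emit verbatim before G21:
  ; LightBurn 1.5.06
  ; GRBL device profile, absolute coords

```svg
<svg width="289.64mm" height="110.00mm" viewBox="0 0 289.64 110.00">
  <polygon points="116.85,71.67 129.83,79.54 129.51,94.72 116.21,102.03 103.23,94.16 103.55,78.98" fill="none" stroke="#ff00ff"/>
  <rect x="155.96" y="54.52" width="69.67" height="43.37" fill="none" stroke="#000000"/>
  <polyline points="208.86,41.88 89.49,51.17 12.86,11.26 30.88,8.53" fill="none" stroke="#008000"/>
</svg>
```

; LightBurn 1.5.06
; GRBL device profile, absolute coords
G21
G90
G0 X116.85 Y38.33
M4 S660
G1 X129.83 Y30.46 F1759
G1 X129.51 Y15.28 F1759
G1 X116.21 Y7.97 F1759
G1 X103.23 Y15.84 F1759
G1 X103.55 Y31.02 F1759
G1 X116.85 Y38.33 F1759
M5
G0 X155.96 Y55.48
M4 S895
G1 X225.63 Y55.48 F1177
G1 X225.63 Y12.11 F1177
G1 X155.96 Y12.11 F1177
G1 X155.96 Y55.48 F1177
M5
G0 X208.86 Y68.12
M4 S409
G1 X89.49 Y58.83 F2764
G1 X12.86 Y98.74 F2764
G1 X30.88 Y101.47 F2764
M5

viewBox `0 0 289.64 110.00` with mm width/height → 1 unit = 1 mm. Flip: y_m = 110.00 − y_svg.

**Shape 1** — `<polygon>` regular polygon, stroke `#ff00ff` → score (S660, F1759). Machine vertices: (116.85,38.33) → (129.83,30.46) → (129.51,15.28) → (116.21,7.97) → (103.23,15.84) → (103.55,31.02) → (116.85,38.33). Closed: final G1 returns to the first vertex.

**Shape 2** — `<rect>` rectangle, stroke `#000000` → cut (S895, F1177). Machine vertices: (155.96,55.48) → (225.63,55.48) → (225.63,12.11) → (155.96,12.11) → (155.96,55.48). Closed: final G1 returns to the first vertex.

**Shape 3** — `<polyline>` open polyline, stroke `#008000` → engrave (S409, F2764). Machine vertices: (208.86,68.12) → (89.49,58.83) → (12.86,98.74) → (30.88,101.47). Open path.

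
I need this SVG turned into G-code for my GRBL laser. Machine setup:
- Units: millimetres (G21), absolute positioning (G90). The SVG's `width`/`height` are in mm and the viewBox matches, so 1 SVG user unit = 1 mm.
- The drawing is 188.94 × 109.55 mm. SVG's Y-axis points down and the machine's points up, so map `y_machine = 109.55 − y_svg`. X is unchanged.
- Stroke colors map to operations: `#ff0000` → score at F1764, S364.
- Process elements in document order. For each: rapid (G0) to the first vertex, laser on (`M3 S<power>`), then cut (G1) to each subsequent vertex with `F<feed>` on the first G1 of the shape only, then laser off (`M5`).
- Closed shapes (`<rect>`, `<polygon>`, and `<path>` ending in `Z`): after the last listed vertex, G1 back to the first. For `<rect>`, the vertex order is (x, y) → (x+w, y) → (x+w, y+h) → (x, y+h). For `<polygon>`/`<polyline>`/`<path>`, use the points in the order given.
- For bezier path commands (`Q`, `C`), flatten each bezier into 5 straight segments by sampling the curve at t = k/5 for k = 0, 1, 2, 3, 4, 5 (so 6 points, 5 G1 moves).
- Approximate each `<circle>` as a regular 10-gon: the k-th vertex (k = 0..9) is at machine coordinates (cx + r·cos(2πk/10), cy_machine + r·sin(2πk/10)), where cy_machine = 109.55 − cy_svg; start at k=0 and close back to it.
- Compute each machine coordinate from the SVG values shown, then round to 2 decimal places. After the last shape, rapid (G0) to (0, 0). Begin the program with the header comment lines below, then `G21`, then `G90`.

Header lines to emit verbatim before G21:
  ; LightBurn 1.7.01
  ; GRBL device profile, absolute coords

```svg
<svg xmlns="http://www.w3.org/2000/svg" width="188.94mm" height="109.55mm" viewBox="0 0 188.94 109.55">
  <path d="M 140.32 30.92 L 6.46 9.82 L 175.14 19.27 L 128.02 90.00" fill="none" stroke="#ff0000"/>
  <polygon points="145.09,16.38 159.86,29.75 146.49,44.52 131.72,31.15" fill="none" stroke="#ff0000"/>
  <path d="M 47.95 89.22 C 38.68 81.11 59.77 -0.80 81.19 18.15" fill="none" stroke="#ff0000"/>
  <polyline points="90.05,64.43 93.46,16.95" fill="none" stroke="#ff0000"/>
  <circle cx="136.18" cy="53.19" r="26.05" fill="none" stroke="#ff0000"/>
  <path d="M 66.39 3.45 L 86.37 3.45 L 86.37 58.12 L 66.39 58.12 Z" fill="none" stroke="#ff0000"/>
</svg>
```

1 u = 1 mm; y_m = 109.55 − y.

[1] `<path>` open polyline, #ff0000→score S364 F1764: (140.32,78.63) → (6.46,99.73) → (175.14,90.28) → (128.02,19.55)

[2] `<polygon>` regular polygon, #ff0000→score S364 F1764: (145.09,93.17) → (159.86,79.80) → (146.49,65.03) → (131.72,78.40) → (145.09,93.17) (closed)

[3] `<path>` cubic bezier, #ff0000→score S364 F1764: (47.95,20.33) → (45.79,32.65) → (49.48,54.31) → (57.57,76.91) → (68.62,92.06) → (81.19,91.40)

[4] `<polyline>` line segment, #ff0000→score S364 F1764: (90.05,45.12) → (93.46,92.60)

[5] `<circle>` circle, #ff0000→score S364 F1764: (162.23,56.36) → (157.25,71.67) → (144.23,81.14) → (128.13,81.14) → (115.11,71.67) → (110.13,56.36) → (115.11,41.05) → (128.13,31.58) → (144.23,31.58) → (157.25,41.05) → (162.23,56.36) (closed)

[6] `<path>` rectangle, #ff0000→score S364 F1764: (66.39,106.10) → (86.37,106.10) → (86.37,51.43) → (66.39,51.43) → (66.39,106.10) (closed)

; LightBurn 1.7.01
; GRBL device profile, absolute coords
G21
G90
G0 X140.32 Y78.63
M3 S364
G1 X6.46 Y99.73 F1764
G1 X175.14 Y90.28
G1 X128.02 Y19.55
M5
G0 X145.09 Y93.17
M3 S364
G1 X159.86 Y79.80 F1764
G1 X146.49 Y65.03
G1 X131.72 Y78.40
G1 X145.09 Y93.17
M5
G0 X47.95 Y20.33
M3 S364
G1 X45.79 Y32.65 F1764
G1 X49.48 Y54.31
G1 X57.57 Y76.91
G1 X68.62 Y92.06
G1 X81.19 Y91.40
M5
G0 X90.05 Y45.12
M3 S364
G1 X93.46 Y92.60 F1764
M5
G0 X162.23 Y56.36
M3 S364
G1 X157.25 Y71.67 F1764
G1 X144.23 Y81.14
G1 X128.13 Y81.14
G1 X115.11 Y71.67
G1 X110.13 Y56.36
G1 X115.11 Y41.05
G1 X128.13 Y31.58
G1 X144.23 Y31.58
G1 X157.25 Y41.05
G1 X162.23 Y56.36
M5
G0 X66.39 Y106.10
M3 S364
G1 X86.37 Y106.10 F1764
G1 X86.37 Y51.43
G1 X66.39 Y51.43
G1 X66.39 Y106.10
M5
G0 X0.00 Y0.00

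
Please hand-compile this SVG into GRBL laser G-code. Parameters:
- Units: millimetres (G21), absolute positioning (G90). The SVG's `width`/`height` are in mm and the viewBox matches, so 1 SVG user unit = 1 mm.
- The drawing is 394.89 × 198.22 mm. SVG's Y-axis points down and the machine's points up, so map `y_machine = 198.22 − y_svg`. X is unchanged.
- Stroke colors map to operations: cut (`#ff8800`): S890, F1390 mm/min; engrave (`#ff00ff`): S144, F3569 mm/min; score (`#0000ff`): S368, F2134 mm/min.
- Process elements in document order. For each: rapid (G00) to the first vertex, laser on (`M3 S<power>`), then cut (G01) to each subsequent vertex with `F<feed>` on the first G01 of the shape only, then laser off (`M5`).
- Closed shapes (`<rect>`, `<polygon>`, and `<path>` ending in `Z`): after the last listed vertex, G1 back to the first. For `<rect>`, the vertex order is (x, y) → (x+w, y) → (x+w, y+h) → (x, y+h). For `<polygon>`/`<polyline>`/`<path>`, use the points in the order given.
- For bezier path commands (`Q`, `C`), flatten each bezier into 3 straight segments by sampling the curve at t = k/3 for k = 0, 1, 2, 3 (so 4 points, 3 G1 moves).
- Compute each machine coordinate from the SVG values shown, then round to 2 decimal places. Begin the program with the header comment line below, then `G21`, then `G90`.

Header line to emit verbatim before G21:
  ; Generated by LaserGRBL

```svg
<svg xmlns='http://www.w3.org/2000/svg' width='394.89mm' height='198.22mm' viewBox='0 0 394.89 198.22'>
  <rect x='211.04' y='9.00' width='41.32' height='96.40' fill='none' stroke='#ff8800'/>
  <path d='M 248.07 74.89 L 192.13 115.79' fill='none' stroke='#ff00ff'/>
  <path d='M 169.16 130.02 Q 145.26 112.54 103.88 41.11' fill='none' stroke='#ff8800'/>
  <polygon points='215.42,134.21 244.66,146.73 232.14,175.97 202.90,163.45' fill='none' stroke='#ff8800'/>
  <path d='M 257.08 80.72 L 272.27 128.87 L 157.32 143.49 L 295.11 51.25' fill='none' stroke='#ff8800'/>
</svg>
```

; Generated by LaserGRBL
G21
G90
G00 X211.04 Y189.22
M3 S890
G01 X252.36 Y189.22 F1390
G01 X252.36 Y92.82
G01 X211.04 Y92.82
G01 X211.04 Y189.22
M5
G00 X248.07 Y123.33
M3 S144
G01 X192.13 Y82.43 F3569
M5
G00 X169.16 Y68.20
M3 S890
G01 X151.28 Y85.85 F1390
G01 X129.52 Y115.48
G01 X103.88 Y157.11
M5
G00 X215.42 Y64.01
M3 S890
G01 X244.66 Y51.49 F1390
G01 X232.14 Y22.25
G01 X202.90 Y34.77
G01 X215.42 Y64.01
M5
G00 X257.08 Y117.50
M3 S890
G01 X272.27 Y69.35 F1390
G01 X157.32 Y54.73
G01 X295.11 Y146.97
M5

1 u = 1 mm; y_m = 198.22 − y.

[1] `<rect>` rectangle, #ff8800→cut S890 F1390: (211.04,189.22) → (252.36,189.22) → (252.36,92.82) → (211.04,92.82) → (211.04,189.22) (closed)

[2] `<path>` line segment, #ff00ff→engrave S144 F3569: (248.07,123.33) → (192.13,82.43)

[3] `<path>` quadratic bezier, #ff8800→cut S890 F1390: (169.16,68.20) → (151.28,85.85) → (129.52,115.48) → (103.88,157.11)

[4] `<polygon>` regular polygon, #ff8800→cut S890 F1390: (215.42,64.01) → (244.66,51.49) → (232.14,22.25) → (202.90,34.77) → (215.42,64.01) (closed)

[5] `<path>` open polyline, #ff8800→cut S890 F1390: (257.08,117.50) → (272.27,69.35) → (157.32,54.73) → (295.11,146.97)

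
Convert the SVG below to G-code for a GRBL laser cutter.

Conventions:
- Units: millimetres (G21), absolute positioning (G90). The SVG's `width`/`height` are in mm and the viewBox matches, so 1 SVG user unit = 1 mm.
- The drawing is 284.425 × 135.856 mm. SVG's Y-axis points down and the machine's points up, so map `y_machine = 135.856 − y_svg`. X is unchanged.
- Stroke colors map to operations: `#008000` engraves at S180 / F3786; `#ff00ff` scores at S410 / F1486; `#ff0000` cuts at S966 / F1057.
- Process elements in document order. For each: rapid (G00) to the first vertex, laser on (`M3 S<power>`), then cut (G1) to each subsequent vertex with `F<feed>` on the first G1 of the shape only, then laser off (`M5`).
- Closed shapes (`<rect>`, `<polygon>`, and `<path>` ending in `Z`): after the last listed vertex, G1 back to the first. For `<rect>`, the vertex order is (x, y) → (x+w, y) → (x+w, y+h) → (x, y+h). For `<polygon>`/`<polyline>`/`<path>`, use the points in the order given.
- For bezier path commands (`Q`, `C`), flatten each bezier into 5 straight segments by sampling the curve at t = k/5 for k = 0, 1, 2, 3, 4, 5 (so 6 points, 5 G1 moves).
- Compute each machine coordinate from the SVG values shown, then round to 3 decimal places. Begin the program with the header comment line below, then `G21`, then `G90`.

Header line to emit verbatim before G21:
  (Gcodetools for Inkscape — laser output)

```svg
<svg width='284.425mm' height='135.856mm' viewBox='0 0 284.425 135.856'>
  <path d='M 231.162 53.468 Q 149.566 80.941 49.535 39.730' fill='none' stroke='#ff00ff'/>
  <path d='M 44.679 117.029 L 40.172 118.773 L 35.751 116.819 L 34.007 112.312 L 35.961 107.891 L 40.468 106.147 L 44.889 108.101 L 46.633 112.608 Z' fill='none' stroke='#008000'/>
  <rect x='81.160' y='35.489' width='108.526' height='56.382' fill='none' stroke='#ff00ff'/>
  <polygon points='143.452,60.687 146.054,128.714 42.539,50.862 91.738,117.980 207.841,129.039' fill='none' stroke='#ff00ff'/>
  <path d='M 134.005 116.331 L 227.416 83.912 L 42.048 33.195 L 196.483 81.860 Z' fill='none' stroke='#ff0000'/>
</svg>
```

(Gcodetools for Inkscape — laser output)
G21
G90
G00 X231.162 Y82.388
M3 S410
G1 X197.786 Y74.146 F1486
G1 X162.936 Y71.399
G1 X126.610 Y74.147
G1 X88.810 Y82.389
G1 X49.535 Y96.126
M5
G00 X44.679 Y18.827
M3 S180
G1 X40.172 Y17.083 F3786
G1 X35.751 Y19.037
G1 X34.007 Y23.544
G1 X35.961 Y27.965
G1 X40.468 Y29.709
G1 X44.889 Y27.755
G1 X46.633 Y23.248
G1 X44.679 Y18.827
M5
G00 X81.160 Y100.367
M3 S410
G1 X189.686 Y100.367 F1486
G1 X189.686 Y43.985
G1 X81.160 Y43.985
G1 X81.160 Y100.367
M5
G00 X143.452 Y75.169
M3 S410
G1 X146.054 Y7.142 F1486
G1 X42.539 Y84.994
G1 X91.738 Y17.876
G1 X207.841 Y6.817
G1 X143.452 Y75.169
M5
G00 X134.005 Y19.525
M3 S966
G1 X227.416 Y51.944 F1057
G1 X42.048 Y102.661
G1 X196.483 Y53.996
G1 X134.005 Y19.525
M5

1 u = 1 mm; y_m = 135.856 − y.

[1] `<path>` quadratic bezier, #ff00ff→score S410 F1486: (231.162,82.388) → (197.786,74.146) → (162.936,71.399) → (126.610,74.147) → (88.810,82.389) → (49.535,96.126)

[2] `<path>` regular polygon, #008000→engrave S180 F3786: (44.679,18.827) → (40.172,17.083) → (35.751,19.037) → (34.007,23.544) → (35.961,27.965) → (40.468,29.709) → (44.889,27.755) → (46.633,23.248) → (44.679,18.827) (closed)

[3] `<rect>` rectangle, #ff00ff→score S410 F1486: (81.160,100.367) → (189.686,100.367) → (189.686,43.985) → (81.160,43.985) → (81.160,100.367) (closed)

[4] `<polygon>` closed polygon, #ff00ff→score S410 F1486: (143.452,75.169) → (146.054,7.142) → (42.539,84.994) → (91.738,17.876) → (207.841,6.817) → (143.452,75.169) (closed)

[5] `<path>` closed polygon, #ff0000→cut S966 F1057: (134.005,19.525) → (227.416,51.944) → (42.048,102.661) → (196.483,53.996) → (134.005,19.525) (closed)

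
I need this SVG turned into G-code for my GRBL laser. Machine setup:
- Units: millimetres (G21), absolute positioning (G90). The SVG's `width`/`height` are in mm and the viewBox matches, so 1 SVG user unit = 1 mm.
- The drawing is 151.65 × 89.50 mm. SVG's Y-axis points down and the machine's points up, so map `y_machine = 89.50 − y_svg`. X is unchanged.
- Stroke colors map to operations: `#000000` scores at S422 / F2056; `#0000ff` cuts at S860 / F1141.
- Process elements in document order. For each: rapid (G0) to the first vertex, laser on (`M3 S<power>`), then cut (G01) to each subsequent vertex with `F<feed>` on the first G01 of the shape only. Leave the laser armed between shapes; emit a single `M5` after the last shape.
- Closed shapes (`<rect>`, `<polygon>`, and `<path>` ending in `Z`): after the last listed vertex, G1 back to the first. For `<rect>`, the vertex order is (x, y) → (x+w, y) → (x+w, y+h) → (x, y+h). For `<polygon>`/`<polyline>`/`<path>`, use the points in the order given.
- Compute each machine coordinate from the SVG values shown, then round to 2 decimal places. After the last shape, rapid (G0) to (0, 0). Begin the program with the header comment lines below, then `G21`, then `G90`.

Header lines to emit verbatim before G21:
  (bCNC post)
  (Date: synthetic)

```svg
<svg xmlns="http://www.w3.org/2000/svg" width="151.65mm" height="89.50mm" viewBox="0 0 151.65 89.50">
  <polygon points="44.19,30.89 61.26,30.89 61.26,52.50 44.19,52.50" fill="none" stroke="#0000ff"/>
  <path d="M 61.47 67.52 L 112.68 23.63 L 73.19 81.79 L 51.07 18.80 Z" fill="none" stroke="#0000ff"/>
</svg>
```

(bCNC post)
(Date: synthetic)
G21
G90
G0 X44.19 Y58.61
M3 S860
G01 X61.26 Y58.61 F1141
G01 X61.26 Y37.00
G01 X44.19 Y37.00
G01 X44.19 Y58.61
G0 X61.47 Y21.98
M3 S860
G01 X112.68 Y65.87 F1141
G01 X73.19 Y7.71
G01 X51.07 Y70.70
G01 X61.47 Y21.98
M5
G0 X0.00 Y0.00

viewBox `0 0 151.65 89.50` with mm width/height → 1 unit = 1 mm. Flip: y_m = 89.50 − y_svg.

**Shape 1** — `<polygon>` rectangle, stroke `#0000ff` → cut (S860, F1141). Machine vertices: (44.19,58.61) → (61.26,58.61) → (61.26,37.00) → (44.19,37.00) → (44.19,58.61). Closed: final G1 returns to the first vertex.

**Shape 2** — `<path>` closed polygon, stroke `#0000ff` → cut (S860, F1141). Machine vertices: (61.47,21.98) → (112.68,65.87) → (73.19,7.71) → (51.07,70.70) → (61.47,21.98). Closed: final G1 returns to the first vertex.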